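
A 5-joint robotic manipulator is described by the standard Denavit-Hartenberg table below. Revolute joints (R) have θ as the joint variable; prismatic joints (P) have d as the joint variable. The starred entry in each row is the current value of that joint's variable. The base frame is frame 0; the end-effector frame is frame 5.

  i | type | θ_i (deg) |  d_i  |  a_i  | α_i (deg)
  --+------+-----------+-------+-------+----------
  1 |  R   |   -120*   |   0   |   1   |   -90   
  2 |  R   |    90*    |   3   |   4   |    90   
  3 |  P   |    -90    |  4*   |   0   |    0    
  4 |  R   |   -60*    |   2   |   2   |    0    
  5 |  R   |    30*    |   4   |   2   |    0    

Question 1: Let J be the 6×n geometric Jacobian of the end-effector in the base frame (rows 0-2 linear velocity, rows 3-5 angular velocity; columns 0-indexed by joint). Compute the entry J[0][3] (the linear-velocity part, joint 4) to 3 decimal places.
axis z_3 = (-0.5000,-0.8660,0.0000); lever o_n−o_3 = (-5.3660,-3.8301,2.7321)
cross product → J_v[:, 3] = (-2.3660,1.3660,-2.7321)
J_ω[:, 3] = z_3
entry J[0][3] = -2.3660

-2.366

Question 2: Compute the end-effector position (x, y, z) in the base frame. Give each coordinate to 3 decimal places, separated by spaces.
after link 1: o_1 = (-0.5000, -0.8660, 0.0000)
after link 2: o_2 = (2.0981, -2.3660, -4.0000)
after link 3: o_3 = (0.0981, -5.8301, -4.0000)
after link 4: o_4 = (-1.7679, -7.0622, -2.2679)
after link 5: o_5 = (-5.2679, -9.6603, -1.2679)

-5.268 -9.660 -1.268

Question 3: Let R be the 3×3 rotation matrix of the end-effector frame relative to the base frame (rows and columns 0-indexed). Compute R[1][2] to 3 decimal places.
End-effector z-axis (col 2 of R) = (-0.5000,-0.8660,0.0000)
R[1][2] = -0.8660

-0.866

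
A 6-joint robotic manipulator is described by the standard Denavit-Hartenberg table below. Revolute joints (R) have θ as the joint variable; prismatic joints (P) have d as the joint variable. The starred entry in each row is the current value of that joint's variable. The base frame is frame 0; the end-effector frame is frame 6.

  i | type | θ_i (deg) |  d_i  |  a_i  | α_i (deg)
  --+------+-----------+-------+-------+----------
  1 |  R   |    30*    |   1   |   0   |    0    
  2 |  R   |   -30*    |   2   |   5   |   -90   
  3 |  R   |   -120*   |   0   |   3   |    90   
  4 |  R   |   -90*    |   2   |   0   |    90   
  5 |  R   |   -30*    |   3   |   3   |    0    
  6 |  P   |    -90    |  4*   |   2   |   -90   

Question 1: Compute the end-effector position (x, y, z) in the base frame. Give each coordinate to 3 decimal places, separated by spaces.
after link 1: o_1 = (0.0000, 0.0000, 1.0000)
after link 2: o_2 = (5.0000, 0.0000, 3.0000)
after link 3: o_3 = (3.5000, -0.0000, 5.5981)
after link 4: o_4 = (1.7679, 0.0000, 4.5981)
after link 5: o_5 = (4.5670, -2.5981, 2.7500)
after link 6: o_6 = (8.0670, -1.5981, 0.1519)

8.067 -1.598 0.152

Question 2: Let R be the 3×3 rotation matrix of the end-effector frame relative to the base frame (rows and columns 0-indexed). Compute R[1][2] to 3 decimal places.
End-effector z-axis (col 2 of R) = (0.4330,-0.8660,0.2500)
R[1][2] = -0.8660

-0.866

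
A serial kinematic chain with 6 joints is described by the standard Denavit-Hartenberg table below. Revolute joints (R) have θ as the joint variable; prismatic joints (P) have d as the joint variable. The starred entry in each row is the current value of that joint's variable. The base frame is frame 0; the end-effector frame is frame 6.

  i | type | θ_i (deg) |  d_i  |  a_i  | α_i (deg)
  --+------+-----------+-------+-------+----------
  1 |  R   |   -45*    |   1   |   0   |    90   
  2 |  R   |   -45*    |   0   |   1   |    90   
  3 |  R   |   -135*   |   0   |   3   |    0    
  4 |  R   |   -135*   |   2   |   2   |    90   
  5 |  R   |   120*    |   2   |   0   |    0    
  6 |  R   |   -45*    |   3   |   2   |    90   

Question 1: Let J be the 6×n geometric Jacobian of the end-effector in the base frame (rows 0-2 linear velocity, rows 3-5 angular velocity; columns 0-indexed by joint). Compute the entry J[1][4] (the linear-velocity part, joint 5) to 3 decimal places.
1.625

axis z_4 = (0.5000,-0.5000,-0.7071); lever o_n−o_4 = (1.1680,-1.9001,-4.9016)
cross product → J_v[:, 4] = (1.1072,1.6248,-0.3660)
J_ω[:, 4] = z_4
entry J[1][4] = 1.6248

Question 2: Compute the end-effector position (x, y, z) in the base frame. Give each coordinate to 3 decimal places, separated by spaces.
after link 1: o_1 = (0.0000, 0.0000, 1.0000)
after link 2: o_2 = (0.5000, -0.5000, 0.2929)
after link 3: o_3 = (0.9393, 2.0607, 1.7929)
after link 4: o_4 = (-1.4749, 1.6464, 0.3787)
after link 5: o_5 = (-0.4749, 0.6464, -1.0355)
after link 6: o_6 = (-0.3068, -0.2537, -4.5229)

-0.307 -0.254 -4.523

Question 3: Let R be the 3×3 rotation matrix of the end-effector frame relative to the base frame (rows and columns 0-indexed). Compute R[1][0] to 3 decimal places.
End-effector x-axis (col 0 of R) = (-0.6660,0.3000,-0.6830)
R[1][0] = 0.3000

0.300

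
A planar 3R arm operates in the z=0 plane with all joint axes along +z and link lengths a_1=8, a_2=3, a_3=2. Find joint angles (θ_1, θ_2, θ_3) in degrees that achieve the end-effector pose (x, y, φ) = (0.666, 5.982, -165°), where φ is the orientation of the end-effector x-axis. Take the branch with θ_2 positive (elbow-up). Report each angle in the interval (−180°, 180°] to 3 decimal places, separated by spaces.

46.428 120.008 28.564

wrist centre = target − a_3·(cos φ, sin φ) = (2.5979, 6.4996)
cos θ_2 = (48.9941−8²−3²)/(2·8·3) = -0.5001; θ_2 = 120.0081° (elbow-up)
β = atan2(6.4996,2.5979) = 68.2138°; ψ = atan2(2.5979,6.4996) = 21.7863°
θ_1 = β − ψ = 46.4275°
θ_3 = φ − θ_1 − θ_2 = 28.5644° (wrapped to (-180°,180°])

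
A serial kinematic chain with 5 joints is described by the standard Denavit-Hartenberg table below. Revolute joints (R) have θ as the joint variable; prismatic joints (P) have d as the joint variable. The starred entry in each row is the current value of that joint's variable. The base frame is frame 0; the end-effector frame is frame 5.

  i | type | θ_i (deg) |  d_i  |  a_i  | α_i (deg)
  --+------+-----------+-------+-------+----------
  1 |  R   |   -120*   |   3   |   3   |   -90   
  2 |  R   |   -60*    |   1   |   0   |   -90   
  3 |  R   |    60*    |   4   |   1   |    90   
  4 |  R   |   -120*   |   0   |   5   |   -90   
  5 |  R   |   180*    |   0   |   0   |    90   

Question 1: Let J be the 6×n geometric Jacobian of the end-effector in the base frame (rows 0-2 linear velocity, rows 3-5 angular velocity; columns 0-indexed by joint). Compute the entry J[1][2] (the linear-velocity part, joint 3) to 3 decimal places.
-0.937

axis z_2 = (-0.4330,-0.7500,-0.5000); lever o_n−o_2 = (1.4554,-0.0772,-0.4845)
cross product → J_v[:, 2] = (0.3248,-0.9375,1.1250)
J_ω[:, 2] = z_2
entry J[1][2] = -0.9375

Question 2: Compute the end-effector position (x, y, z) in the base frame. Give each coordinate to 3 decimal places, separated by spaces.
0.821 -3.175 2.516

after link 1: o_1 = (-1.5000, -2.5981, 3.0000)
after link 2: o_2 = (-0.6340, -3.0981, 3.0000)
after link 3: o_3 = (-3.2410, -5.8816, 1.4330)
after link 4: o_4 = (0.8215, -3.1752, 2.5155)
after link 5: o_5 = (0.8215, -3.1752, 2.5155)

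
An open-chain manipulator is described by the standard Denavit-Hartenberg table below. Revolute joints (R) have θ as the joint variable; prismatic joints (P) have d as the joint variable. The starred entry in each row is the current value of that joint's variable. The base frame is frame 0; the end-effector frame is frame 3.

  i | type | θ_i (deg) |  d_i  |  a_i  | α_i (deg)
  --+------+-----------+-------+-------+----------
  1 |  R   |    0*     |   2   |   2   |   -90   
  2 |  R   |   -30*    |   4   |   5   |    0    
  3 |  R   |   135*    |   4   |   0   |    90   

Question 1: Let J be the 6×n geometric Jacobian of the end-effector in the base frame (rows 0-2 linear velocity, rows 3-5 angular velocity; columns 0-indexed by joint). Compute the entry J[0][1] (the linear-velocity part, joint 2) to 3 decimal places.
axis z_1 = (0.0000,1.0000,0.0000); lever o_n−o_1 = (4.3301,8.0000,2.5000)
cross product → J_v[:, 1] = (2.5000,0.0000,-4.3301)
J_ω[:, 1] = z_1
entry J[0][1] = 2.5000

2.500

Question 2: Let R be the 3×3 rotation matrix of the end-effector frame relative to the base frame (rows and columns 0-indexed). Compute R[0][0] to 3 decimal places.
End-effector x-axis (col 0 of R) = (-0.2588,0.0000,-0.9659)
R[0][0] = -0.2588

-0.259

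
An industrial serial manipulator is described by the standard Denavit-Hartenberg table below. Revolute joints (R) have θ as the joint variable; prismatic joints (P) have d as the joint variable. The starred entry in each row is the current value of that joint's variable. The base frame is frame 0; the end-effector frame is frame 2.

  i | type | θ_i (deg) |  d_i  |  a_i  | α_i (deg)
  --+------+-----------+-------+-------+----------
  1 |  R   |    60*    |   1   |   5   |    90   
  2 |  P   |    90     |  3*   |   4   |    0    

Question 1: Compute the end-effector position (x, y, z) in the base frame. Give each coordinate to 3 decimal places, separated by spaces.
5.098 2.830 5.000

after link 1: o_1 = (2.5000, 4.3301, 1.0000)
after link 2: o_2 = (5.0981, 2.8301, 5.0000)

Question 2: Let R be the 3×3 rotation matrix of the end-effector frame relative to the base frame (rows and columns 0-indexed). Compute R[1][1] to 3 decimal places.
End-effector y-axis (col 1 of R) = (-0.5000,-0.8660,0.0000)
R[1][1] = -0.8660

-0.866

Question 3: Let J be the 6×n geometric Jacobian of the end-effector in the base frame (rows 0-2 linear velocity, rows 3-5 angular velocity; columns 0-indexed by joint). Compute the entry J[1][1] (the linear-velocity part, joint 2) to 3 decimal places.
-0.500

prismatic axis z_1 = (0.8660,-0.5000,0.0000)
J_v[:, 1] = z_1; J_ω[:, 1] = (0,0,0)
entry J[1][1] = -0.5000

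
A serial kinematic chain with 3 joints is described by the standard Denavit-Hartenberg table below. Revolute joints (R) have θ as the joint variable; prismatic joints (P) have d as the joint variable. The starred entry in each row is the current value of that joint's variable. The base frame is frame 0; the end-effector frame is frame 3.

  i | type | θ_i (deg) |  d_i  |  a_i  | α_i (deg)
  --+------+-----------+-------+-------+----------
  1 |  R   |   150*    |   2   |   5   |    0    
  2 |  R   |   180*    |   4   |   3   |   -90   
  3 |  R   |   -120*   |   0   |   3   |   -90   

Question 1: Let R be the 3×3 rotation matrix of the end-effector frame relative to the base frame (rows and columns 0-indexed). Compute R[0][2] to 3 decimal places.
End-effector z-axis (col 2 of R) = (0.7500,-0.4330,0.5000)
R[0][2] = 0.7500

0.750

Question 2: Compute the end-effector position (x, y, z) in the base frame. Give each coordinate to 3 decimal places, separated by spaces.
after link 1: o_1 = (-4.3301, 2.5000, 2.0000)
after link 2: o_2 = (-1.7321, 1.0000, 6.0000)
after link 3: o_3 = (-3.0311, 1.7500, 8.5981)

-3.031 1.750 8.598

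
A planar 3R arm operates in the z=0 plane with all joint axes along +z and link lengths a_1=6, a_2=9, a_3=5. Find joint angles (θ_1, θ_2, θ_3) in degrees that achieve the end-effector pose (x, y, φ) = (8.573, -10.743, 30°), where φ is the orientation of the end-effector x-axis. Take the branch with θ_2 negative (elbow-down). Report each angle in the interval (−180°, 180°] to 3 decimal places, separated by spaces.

wrist centre = target − a_3·(cos φ, sin φ) = (4.2429, -13.2430)
cos θ_2 = (193.3790−6²−9²)/(2·6·9) = 0.7072; θ_2 = -44.9914° (elbow-down)
β = atan2(-13.2430,4.2429) = -72.2353°; ψ = atan2(-6.3630,12.3649) = -27.2304°
θ_1 = β − ψ = -45.0049°
θ_3 = φ − θ_1 − θ_2 = 119.9962° (wrapped to (-180°,180°])

-45.005 -44.991 119.996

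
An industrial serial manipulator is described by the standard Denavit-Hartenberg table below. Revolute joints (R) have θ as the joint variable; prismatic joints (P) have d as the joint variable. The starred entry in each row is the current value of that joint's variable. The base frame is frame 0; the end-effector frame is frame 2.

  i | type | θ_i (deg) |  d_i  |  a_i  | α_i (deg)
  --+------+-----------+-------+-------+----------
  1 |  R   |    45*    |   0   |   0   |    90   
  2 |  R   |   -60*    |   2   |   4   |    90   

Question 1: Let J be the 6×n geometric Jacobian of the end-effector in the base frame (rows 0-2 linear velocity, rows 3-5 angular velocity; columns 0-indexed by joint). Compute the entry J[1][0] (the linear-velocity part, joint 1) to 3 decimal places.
2.828

axis z_0 = ẑ; lever o_n−o_0 = (2.8284,-0.0000,-3.4641)
cross product → J_v[:, 0] = (0.0000,2.8284,-0.0000)
J_ω[:, 0] = z_0
entry J[1][0] = 2.8284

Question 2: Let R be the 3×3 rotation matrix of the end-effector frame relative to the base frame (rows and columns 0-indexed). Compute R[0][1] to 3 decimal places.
0.707

End-effector y-axis (col 1 of R) = (0.7071,-0.7071,0.0000)
R[0][1] = 0.7071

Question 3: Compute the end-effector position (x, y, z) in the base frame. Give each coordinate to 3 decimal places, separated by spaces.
2.828 -0.000 -3.464

after link 1: o_1 = (0.0000, 0.0000, 0.0000)
after link 2: o_2 = (2.8284, -0.0000, -3.4641)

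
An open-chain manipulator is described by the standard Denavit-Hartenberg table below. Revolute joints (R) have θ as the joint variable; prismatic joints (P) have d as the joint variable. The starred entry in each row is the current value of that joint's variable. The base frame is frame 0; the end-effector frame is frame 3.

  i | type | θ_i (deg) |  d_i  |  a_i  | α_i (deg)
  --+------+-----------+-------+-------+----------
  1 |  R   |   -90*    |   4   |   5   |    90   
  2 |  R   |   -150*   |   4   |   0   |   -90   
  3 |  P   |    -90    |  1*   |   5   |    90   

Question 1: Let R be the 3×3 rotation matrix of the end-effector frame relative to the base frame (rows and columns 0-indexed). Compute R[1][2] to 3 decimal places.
-0.866

End-effector z-axis (col 2 of R) = (0.0000,-0.8660,0.5000)
R[1][2] = -0.8660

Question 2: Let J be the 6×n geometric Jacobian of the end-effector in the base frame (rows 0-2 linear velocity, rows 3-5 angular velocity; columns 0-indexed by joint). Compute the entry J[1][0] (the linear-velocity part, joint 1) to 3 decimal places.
axis z_0 = ẑ; lever o_n−o_0 = (-9.0000,-5.5000,3.1340)
cross product → J_v[:, 0] = (5.5000,-9.0000,0.0000)
J_ω[:, 0] = z_0
entry J[1][0] = -9.0000

-9.000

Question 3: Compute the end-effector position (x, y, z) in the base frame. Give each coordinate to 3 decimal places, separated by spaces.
after link 1: o_1 = (0.0000, -5.0000, 4.0000)
after link 2: o_2 = (-4.0000, -5.0000, 4.0000)
after link 3: o_3 = (-9.0000, -5.5000, 3.1340)

-9.000 -5.500 3.134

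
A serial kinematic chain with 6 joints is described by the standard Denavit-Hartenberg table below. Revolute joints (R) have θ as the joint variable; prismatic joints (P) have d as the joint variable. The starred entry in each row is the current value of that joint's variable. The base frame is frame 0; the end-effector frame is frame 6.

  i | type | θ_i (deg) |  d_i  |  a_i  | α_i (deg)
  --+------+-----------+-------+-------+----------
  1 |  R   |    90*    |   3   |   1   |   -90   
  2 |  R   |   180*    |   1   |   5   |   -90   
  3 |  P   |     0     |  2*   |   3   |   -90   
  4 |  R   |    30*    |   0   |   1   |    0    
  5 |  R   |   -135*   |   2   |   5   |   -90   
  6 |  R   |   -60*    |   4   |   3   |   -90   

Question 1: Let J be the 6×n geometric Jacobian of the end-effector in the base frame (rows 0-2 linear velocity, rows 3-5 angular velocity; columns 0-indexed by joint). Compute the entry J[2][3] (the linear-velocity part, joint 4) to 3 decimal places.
axis z_3 = (1.0000,-0.0000,0.0000); lever o_n−o_3 = (4.5981,-3.0474,6.8138)
cross product → J_v[:, 3] = (-0.0000,-6.8138,-3.0474)
J_ω[:, 3] = z_3
entry J[2][3] = -3.0474

-3.047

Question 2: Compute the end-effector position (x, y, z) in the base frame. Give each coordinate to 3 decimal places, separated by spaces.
3.598 -10.047 11.814

after link 1: o_1 = (0.0000, 1.0000, 3.0000)
after link 2: o_2 = (-1.0000, -4.0000, 3.0000)
after link 3: o_3 = (-1.0000, -7.0000, 5.0000)
after link 4: o_4 = (-1.0000, -7.8660, 4.5000)
after link 5: o_5 = (1.0000, -6.5719, 9.3296)
after link 6: o_6 = (3.5981, -10.0474, 11.8138)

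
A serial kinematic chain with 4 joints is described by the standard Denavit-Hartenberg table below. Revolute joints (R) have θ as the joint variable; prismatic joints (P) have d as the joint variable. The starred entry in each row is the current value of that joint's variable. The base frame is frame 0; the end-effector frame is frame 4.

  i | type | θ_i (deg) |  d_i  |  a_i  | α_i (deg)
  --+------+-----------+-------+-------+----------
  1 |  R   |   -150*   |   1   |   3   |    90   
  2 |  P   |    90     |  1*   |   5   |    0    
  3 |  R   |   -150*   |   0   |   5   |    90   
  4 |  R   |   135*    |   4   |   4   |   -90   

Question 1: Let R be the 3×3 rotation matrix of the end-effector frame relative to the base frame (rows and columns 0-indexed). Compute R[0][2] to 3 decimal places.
0.660

End-effector z-axis (col 2 of R) = (0.6597,-0.4356,0.6124)
R[0][2] = 0.6597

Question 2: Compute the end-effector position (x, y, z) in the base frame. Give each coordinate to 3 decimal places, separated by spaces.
-2.453 3.005 2.119

after link 1: o_1 = (-2.5981, -1.5000, 1.0000)
after link 2: o_2 = (-3.0981, -0.6340, 6.0000)
after link 3: o_3 = (-5.2631, -1.8840, 1.6699)
after link 4: o_4 = (-2.4526, 3.0047, 2.1194)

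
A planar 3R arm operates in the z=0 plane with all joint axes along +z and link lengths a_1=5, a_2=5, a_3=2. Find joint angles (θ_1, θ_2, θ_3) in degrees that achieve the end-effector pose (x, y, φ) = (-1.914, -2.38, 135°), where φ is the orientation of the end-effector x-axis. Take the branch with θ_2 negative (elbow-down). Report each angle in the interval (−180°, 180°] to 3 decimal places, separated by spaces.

wrist centre = target − a_3·(cos φ, sin φ) = (-0.4998, -3.7942)
cos θ_2 = (14.6458−5²−5²)/(2·5·5) = -0.7071; θ_2 = -134.9981° (elbow-down)
β = atan2(-3.7942,-0.4998) = -97.5040°; ψ = atan2(-3.5357,1.4646) = -67.4990°
θ_1 = β − ψ = -30.0049°
θ_3 = φ − θ_1 − θ_2 = -59.9970° (wrapped to (-180°,180°])

-30.005 -134.998 -59.997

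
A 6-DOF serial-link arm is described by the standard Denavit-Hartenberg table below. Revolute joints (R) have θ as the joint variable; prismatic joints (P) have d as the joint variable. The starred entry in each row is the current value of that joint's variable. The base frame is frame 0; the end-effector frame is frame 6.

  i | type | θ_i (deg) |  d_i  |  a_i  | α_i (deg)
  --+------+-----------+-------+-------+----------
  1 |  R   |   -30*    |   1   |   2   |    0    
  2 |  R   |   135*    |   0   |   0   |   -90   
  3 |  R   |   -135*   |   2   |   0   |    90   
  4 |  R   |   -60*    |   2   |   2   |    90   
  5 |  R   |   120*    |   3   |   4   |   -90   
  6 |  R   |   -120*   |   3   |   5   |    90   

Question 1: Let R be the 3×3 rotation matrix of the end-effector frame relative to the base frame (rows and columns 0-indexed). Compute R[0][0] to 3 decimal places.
End-effector x-axis (col 0 of R) = (0.4338,0.8907,-0.1358)
R[0][0] = 0.4338

0.434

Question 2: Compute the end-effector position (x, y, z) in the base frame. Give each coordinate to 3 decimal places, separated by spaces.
1.257 2.696 -5.237

after link 1: o_1 = (1.7321, -1.0000, 1.0000)
after link 2: o_2 = (1.7321, -1.0000, 1.0000)
after link 3: o_3 = (-0.1998, -1.5176, 1.0000)
after link 4: o_4 = (2.0223, -3.1184, 0.2929)
after link 5: o_5 = (1.7736, -3.0869, -4.7008)
after link 6: o_6 = (1.2568, 2.6962, -5.2375)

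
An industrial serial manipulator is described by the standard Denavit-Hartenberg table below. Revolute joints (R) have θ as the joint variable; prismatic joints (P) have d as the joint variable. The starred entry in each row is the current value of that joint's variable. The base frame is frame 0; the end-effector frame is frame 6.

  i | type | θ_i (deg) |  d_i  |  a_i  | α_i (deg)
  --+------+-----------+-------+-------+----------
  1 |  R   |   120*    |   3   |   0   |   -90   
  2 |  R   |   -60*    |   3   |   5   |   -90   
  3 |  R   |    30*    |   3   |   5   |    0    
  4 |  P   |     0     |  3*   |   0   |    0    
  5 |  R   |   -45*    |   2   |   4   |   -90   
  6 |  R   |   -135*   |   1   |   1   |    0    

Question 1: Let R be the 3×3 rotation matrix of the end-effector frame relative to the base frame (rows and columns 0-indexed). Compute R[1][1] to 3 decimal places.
0.735

End-effector y-axis (col 1 of R) = (-0.6354,0.7346,0.2380)
R[1][1] = 0.7346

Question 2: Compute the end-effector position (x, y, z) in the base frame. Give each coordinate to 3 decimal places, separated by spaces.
-7.297 11.867 9.705

after link 1: o_1 = (0.0000, 0.0000, 3.0000)
after link 2: o_2 = (-3.8481, 0.6651, 7.3301)
after link 3: o_3 = (-4.0646, 6.0401, 9.5801)
after link 4: o_4 = (-5.3636, 8.2901, 8.0801)
after link 5: o_5 = (-8.0921, 10.9455, 10.4262)
after link 6: o_6 = (-7.2973, 11.8666, 9.7053)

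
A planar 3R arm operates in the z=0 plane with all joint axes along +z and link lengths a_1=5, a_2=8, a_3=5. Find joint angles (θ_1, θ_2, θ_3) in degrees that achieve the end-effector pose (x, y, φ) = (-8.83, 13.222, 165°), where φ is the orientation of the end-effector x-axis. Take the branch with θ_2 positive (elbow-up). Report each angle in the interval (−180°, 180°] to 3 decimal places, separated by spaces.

89.998 30.006 44.996

wrist centre = target − a_3·(cos φ, sin φ) = (-4.0004, 11.9279)
cos θ_2 = (158.2779−5²−8²)/(2·5·8) = 0.8660; θ_2 = 30.0059° (elbow-up)
β = atan2(11.9279,-4.0004) = 108.5404°; ψ = atan2(4.0007,11.9278) = 18.5421°
θ_1 = β − ψ = 89.9983°
θ_3 = φ − θ_1 − θ_2 = 44.9957° (wrapped to (-180°,180°])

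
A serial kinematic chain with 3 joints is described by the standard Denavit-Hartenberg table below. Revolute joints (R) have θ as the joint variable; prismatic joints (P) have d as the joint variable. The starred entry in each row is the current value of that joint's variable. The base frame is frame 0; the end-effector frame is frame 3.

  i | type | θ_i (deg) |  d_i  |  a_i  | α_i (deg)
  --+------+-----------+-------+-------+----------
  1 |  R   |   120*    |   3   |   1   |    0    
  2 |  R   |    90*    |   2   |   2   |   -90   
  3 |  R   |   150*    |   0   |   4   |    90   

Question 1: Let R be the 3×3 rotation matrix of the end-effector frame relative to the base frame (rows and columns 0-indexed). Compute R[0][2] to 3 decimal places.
-0.433

End-effector z-axis (col 2 of R) = (-0.4330,-0.2500,-0.8660)
R[0][2] = -0.4330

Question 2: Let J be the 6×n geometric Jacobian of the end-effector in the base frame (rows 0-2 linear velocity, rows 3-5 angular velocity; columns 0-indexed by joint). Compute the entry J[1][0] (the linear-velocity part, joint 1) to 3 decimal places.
axis z_0 = ẑ; lever o_n−o_0 = (0.7679,1.5981,3.0000)
cross product → J_v[:, 0] = (-1.5981,0.7679,0.0000)
J_ω[:, 0] = z_0
entry J[1][0] = 0.7679

0.768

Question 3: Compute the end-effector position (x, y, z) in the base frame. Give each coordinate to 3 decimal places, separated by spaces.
0.768 1.598 3.000

after link 1: o_1 = (-0.5000, 0.8660, 3.0000)
after link 2: o_2 = (-2.2321, -0.1340, 5.0000)
after link 3: o_3 = (0.7679, 1.5981, 3.0000)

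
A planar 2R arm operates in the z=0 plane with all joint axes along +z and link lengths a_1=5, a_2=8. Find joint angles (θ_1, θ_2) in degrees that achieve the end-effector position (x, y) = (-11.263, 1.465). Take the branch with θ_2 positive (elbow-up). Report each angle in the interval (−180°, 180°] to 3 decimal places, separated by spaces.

135.001 59.999

cos θ_2 = (129.0014−5²−8²)/(2·5·8) = 0.5000; θ_2 = 59.9988° (elbow-up)
β = atan2(1.4650,-11.2630) = 172.5890°; ψ = atan2(6.9281,9.0001) = 37.5883°
θ_1 = β − ψ = 135.0007°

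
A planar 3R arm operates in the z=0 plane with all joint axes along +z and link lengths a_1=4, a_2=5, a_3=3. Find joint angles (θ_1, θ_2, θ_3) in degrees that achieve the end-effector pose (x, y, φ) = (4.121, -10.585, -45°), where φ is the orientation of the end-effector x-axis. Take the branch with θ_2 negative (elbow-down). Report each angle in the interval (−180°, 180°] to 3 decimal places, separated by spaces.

-59.988 -30.024 45.012

wrist centre = target − a_3·(cos φ, sin φ) = (1.9997, -8.4637)
cos θ_2 = (75.6326−4²−5²)/(2·4·5) = 0.8658; θ_2 = -30.0241° (elbow-down)
β = atan2(-8.4637,1.9997) = -76.7067°; ψ = atan2(-2.5018,8.3291) = -16.7188°
θ_1 = β − ψ = -59.9879°
θ_3 = φ − θ_1 − θ_2 = 45.0120° (wrapped to (-180°,180°])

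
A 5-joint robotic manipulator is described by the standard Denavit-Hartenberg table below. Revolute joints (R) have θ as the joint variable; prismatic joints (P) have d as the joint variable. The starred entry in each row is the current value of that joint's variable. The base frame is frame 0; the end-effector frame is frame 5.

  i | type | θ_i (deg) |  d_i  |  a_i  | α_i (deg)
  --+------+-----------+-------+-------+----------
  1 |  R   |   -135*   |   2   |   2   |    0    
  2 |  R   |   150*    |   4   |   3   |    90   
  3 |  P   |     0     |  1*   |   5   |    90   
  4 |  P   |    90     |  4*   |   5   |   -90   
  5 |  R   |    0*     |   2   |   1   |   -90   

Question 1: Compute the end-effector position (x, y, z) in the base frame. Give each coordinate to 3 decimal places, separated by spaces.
6.193 -6.623 2.000

after link 1: o_1 = (-1.4142, -1.4142, 2.0000)
after link 2: o_2 = (1.4836, -0.6378, 6.0000)
after link 3: o_3 = (6.5720, -0.3096, 6.0000)
after link 4: o_4 = (7.8661, -5.1392, 2.0000)
after link 5: o_5 = (6.1931, -6.6228, 2.0000)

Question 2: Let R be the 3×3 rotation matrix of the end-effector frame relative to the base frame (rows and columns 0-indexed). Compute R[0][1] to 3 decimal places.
End-effector y-axis (col 1 of R) = (0.9659,0.2588,0.0000)
R[0][1] = 0.9659

0.966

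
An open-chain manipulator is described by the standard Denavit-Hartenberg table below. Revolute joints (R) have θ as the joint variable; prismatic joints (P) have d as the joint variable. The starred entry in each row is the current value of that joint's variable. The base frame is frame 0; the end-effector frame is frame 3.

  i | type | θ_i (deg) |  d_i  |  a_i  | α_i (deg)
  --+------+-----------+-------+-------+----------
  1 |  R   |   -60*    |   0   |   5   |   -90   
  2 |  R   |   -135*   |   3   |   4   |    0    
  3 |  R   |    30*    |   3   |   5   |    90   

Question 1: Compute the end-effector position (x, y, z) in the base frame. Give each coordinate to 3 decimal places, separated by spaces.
5.635 2.240 7.658

after link 1: o_1 = (2.5000, -4.3301, 0.0000)
after link 2: o_2 = (3.6839, -0.3806, 2.8284)
after link 3: o_3 = (5.6349, 2.2401, 7.6581)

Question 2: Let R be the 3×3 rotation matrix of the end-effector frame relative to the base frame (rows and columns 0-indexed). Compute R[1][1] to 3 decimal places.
0.500

End-effector y-axis (col 1 of R) = (0.8660,0.5000,0.0000)
R[1][1] = 0.5000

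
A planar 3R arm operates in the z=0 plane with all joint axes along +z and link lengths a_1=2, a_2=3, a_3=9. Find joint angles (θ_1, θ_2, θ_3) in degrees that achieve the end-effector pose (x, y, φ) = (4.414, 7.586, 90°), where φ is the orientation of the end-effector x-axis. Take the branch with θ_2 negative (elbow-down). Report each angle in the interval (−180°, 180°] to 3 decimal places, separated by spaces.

wrist centre = target − a_3·(cos φ, sin φ) = (4.4140, -1.4140)
cos θ_2 = (21.4828−2²−3²)/(2·2·3) = 0.7069; θ_2 = -45.0168° (elbow-down)
β = atan2(-1.4140,4.4140) = -17.7626°; ψ = atan2(-2.1219,4.1207) = -27.2461°
θ_1 = β − ψ = 9.4835°
θ_3 = φ − θ_1 − θ_2 = 125.5333° (wrapped to (-180°,180°])

9.484 -45.017 125.533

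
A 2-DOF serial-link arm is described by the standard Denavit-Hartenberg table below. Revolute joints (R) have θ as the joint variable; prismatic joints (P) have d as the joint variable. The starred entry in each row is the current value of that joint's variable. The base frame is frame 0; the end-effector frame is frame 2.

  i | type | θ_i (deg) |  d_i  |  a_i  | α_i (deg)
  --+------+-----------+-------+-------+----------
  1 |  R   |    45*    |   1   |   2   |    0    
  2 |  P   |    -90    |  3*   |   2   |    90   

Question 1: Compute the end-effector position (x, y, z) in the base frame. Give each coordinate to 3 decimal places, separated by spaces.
after link 1: o_1 = (1.4142, 1.4142, 1.0000)
after link 2: o_2 = (2.8284, -0.0000, 4.0000)

2.828 -0.000 4.000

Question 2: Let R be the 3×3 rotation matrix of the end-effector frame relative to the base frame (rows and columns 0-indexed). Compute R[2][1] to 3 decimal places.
1.000

End-effector y-axis (col 1 of R) = (0.0000,0.0000,1.0000)
R[2][1] = 1.0000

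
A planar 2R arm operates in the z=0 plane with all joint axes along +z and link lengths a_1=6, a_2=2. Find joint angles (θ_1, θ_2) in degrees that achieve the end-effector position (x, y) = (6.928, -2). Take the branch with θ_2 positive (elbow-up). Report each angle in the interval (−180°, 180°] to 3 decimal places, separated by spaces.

-30.002 60.008

cos θ_2 = (51.9972−6²−2²)/(2·6·2) = 0.4999; θ_2 = 60.0078° (elbow-up)
β = atan2(-2.0000,6.9280) = -16.1026°; ψ = atan2(1.7322,6.9998) = 13.8994°
θ_1 = β − ψ = -30.0019°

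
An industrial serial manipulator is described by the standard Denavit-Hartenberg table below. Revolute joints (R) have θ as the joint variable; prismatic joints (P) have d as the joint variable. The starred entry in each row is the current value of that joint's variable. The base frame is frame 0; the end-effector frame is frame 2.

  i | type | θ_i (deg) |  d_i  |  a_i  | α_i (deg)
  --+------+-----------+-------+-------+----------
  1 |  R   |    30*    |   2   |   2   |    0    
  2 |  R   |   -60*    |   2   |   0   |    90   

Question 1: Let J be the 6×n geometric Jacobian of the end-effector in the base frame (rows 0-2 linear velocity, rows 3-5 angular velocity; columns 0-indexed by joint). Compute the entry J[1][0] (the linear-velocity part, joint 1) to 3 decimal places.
1.732

axis z_0 = ẑ; lever o_n−o_0 = (1.7321,1.0000,4.0000)
cross product → J_v[:, 0] = (-1.0000,1.7321,0.0000)
J_ω[:, 0] = z_0
entry J[1][0] = 1.7321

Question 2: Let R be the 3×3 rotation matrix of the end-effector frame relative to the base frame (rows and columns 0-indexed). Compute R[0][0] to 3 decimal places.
0.866

End-effector x-axis (col 0 of R) = (0.8660,-0.5000,0.0000)
R[0][0] = 0.8660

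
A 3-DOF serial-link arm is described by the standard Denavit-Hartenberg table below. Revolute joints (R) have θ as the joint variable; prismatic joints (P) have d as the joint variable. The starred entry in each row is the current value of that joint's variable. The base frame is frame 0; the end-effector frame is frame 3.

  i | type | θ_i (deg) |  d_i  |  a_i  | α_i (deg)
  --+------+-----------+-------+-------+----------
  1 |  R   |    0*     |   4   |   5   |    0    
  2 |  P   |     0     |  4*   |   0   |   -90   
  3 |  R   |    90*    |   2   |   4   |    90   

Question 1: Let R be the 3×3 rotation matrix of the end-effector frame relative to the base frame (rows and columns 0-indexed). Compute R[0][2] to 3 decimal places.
End-effector z-axis (col 2 of R) = (1.0000,0.0000,0.0000)
R[0][2] = 1.0000

1.000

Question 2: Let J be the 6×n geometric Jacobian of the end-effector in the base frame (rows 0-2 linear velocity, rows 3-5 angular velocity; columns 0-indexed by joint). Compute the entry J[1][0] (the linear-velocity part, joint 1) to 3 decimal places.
5.000

axis z_0 = ẑ; lever o_n−o_0 = (5.0000,2.0000,4.0000)
cross product → J_v[:, 0] = (-2.0000,5.0000,0.0000)
J_ω[:, 0] = z_0
entry J[1][0] = 5.0000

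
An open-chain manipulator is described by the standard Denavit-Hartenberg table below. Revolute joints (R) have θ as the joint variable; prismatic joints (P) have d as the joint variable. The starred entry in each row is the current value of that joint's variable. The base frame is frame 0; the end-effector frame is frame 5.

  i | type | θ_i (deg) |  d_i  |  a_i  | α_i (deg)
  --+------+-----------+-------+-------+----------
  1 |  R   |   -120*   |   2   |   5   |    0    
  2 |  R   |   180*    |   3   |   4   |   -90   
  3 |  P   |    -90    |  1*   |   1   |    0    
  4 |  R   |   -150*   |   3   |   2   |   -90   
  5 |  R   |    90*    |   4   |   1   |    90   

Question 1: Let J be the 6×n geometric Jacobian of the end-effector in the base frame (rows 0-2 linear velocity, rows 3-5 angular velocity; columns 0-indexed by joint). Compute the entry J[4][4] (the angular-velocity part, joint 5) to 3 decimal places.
axis z_4 = (-0.4330,-0.7500,0.5000); lever o_n−o_4 = (-0.8660,-3.5000,2.0000)
cross product → J_v[:, 4] = (0.2500,0.4330,0.8660)
J_ω[:, 4] = z_4
entry J[4][4] = -0.7500

-0.750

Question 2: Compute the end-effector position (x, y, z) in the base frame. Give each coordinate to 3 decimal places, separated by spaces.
-5.330 -3.232 6.268

after link 1: o_1 = (-2.5000, -4.3301, 2.0000)
after link 2: o_2 = (-0.5000, -0.8660, 5.0000)
after link 3: o_3 = (-1.3660, -0.3660, 6.0000)
after link 4: o_4 = (-4.4641, 0.2679, 4.2679)
after link 5: o_5 = (-5.3301, -3.2321, 6.2679)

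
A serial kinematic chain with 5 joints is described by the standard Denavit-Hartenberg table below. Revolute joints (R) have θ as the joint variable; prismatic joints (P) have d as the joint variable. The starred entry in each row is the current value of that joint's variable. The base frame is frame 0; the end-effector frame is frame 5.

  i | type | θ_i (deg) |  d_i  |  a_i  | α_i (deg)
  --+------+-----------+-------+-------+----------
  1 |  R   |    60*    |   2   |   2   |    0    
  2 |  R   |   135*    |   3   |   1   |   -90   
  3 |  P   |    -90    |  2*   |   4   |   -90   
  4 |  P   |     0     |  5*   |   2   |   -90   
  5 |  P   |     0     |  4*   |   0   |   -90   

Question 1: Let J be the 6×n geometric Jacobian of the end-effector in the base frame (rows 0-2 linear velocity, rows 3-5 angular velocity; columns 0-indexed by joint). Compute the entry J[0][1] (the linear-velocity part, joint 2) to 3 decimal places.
axis z_1 = (0.0000,0.0000,1.0000); lever o_n−o_1 = (-6.3132,0.3789,9.0000)
cross product → J_v[:, 1] = (-0.3789,-6.3132,0.0000)
J_ω[:, 1] = z_1
entry J[0][1] = -0.3789

-0.379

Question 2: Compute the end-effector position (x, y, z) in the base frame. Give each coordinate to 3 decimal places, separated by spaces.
-5.313 2.111 11.000

after link 1: o_1 = (1.0000, 1.7321, 2.0000)
after link 2: o_2 = (0.0341, 1.4732, 5.0000)
after link 3: o_3 = (0.5517, -0.4586, 9.0000)
after link 4: o_4 = (-4.2779, -1.7527, 11.0000)
after link 5: o_5 = (-5.3132, 2.1110, 11.0000)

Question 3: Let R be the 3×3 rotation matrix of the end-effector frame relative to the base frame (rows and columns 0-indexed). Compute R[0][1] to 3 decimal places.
End-effector y-axis (col 1 of R) = (0.2588,-0.9659,0.0000)
R[0][1] = 0.2588

0.259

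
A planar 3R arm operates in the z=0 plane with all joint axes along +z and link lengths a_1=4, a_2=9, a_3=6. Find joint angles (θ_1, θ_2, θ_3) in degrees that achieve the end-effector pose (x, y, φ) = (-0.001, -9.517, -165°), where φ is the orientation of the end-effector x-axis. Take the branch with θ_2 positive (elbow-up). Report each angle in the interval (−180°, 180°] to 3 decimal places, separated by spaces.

wrist centre = target − a_3·(cos φ, sin φ) = (5.7946, -7.9641)
cos θ_2 = (97.0035−4²−9²)/(2·4·9) = 0.0000; θ_2 = 89.9972° (elbow-up)
β = atan2(-7.9641,5.7946) = -53.9609°; ψ = atan2(9.0000,4.0004) = 66.0352°
θ_1 = β − ψ = -119.9961°
θ_3 = φ − θ_1 − θ_2 = -135.0011° (wrapped to (-180°,180°])

-119.996 89.997 -135.001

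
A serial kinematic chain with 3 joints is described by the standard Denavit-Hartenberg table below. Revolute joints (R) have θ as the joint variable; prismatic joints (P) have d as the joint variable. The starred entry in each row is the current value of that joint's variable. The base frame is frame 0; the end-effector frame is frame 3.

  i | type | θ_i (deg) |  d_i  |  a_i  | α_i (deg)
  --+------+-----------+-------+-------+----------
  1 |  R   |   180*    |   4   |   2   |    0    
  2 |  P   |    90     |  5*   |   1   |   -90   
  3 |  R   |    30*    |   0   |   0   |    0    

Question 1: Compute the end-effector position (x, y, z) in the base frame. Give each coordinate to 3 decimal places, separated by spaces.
-2.000 -1.000 9.000

after link 1: o_1 = (-2.0000, 0.0000, 4.0000)
after link 2: o_2 = (-2.0000, -1.0000, 9.0000)
after link 3: o_3 = (-2.0000, -1.0000, 9.0000)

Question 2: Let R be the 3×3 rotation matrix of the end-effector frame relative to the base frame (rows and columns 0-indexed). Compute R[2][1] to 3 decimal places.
End-effector y-axis (col 1 of R) = (0.0000,0.5000,-0.8660)
R[2][1] = -0.8660

-0.866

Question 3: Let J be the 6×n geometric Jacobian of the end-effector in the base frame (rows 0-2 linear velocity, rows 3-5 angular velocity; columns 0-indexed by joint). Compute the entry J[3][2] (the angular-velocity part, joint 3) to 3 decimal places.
axis z_2 = (1.0000,-0.0000,0.0000); lever o_n−o_2 = (0.0000,0.0000,0.0000)
cross product → J_v[:, 2] = (-0.0000,0.0000,0.0000)
J_ω[:, 2] = z_2
entry J[3][2] = 1.0000

1.000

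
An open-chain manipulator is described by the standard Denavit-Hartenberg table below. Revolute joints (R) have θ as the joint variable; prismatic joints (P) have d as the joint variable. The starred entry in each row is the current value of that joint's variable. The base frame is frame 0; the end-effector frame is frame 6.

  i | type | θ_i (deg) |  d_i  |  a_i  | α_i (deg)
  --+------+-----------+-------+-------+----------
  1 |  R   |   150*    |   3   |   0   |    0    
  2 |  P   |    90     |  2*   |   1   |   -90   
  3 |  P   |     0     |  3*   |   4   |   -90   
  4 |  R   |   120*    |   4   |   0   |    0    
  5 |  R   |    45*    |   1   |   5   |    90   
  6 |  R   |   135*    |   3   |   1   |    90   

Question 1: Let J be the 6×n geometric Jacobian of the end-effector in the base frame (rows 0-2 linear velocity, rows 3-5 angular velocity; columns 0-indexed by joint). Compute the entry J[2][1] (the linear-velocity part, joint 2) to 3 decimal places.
prismatic axis z_1 = (0.0000,0.0000,1.0000)
J_v[:, 1] = z_1; J_ω[:, 1] = (0,0,0)
entry J[2][1] = 1.0000

1.000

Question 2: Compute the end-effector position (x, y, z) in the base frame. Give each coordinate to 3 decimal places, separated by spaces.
-1.689 -0.907 -0.707

after link 1: o_1 = (0.0000, 0.0000, 3.0000)
after link 2: o_2 = (-0.5000, -0.8660, 5.0000)
after link 3: o_3 = (0.0981, -5.8301, 5.0000)
after link 4: o_4 = (0.0981, -5.8301, 1.0000)
after link 5: o_5 = (1.3922, -1.0005, -0.0000)
after link 6: o_6 = (-1.6886, -0.9071, -0.7071)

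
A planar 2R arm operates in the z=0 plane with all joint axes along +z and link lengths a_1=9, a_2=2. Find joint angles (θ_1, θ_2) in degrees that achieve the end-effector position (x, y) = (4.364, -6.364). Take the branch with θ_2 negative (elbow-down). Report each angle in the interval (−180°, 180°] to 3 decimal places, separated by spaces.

cos θ_2 = (59.5450−9²−2²)/(2·9·2) = -0.7071; θ_2 = -134.9981° (elbow-down)
β = atan2(-6.3640,4.3640) = -55.5603°; ψ = atan2(-1.4143,7.5858) = -10.5607°
θ_1 = β − ψ = -44.9996°

-45.000 -134.998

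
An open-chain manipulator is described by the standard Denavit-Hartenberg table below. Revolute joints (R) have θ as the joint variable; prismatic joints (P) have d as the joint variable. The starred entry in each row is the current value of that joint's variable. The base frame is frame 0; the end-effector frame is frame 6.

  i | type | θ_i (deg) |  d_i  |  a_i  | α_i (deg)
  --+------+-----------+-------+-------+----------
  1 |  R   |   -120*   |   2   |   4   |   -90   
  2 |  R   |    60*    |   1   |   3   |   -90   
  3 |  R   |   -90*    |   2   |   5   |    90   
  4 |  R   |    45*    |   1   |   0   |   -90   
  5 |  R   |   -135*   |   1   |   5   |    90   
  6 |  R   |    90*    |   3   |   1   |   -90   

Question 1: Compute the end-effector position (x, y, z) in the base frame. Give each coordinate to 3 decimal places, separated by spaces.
-1.893 -4.450 1.786

after link 1: o_1 = (-2.0000, -3.4641, 2.0000)
after link 2: o_2 = (-1.8840, -5.2631, -0.5981)
after link 3: o_3 = (3.3122, -6.2631, -1.5981)
after link 4: o_4 = (3.5622, -5.8301, -0.7321)
after link 5: o_5 = (0.8923, -4.0403, 3.2263)
after link 6: o_6 = (-1.8928, -4.4500, 1.7856)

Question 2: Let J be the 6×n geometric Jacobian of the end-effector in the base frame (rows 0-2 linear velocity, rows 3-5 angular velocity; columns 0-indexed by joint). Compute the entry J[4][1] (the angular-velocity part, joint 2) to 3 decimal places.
axis z_1 = (0.8660,-0.5000,0.0000); lever o_n−o_1 = (0.1072,-0.9859,-0.2144)
cross product → J_v[:, 1] = (0.1072,0.1857,-0.8002)
J_ω[:, 1] = z_1
entry J[4][1] = -0.5000

-0.500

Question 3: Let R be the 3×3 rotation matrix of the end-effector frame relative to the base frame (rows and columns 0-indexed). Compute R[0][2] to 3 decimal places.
0.473

End-effector z-axis (col 2 of R) = (0.4727,-0.1812,-0.8624)
R[0][2] = 0.4727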